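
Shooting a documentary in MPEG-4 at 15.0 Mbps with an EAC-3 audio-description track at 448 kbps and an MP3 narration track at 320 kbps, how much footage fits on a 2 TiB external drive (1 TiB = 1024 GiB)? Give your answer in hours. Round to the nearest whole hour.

310 hours

Audio total: 448 + 320 = 768 kbps = 0.768 Mbps.
Total bitrate: 15.0 + 0.768 = 15.768 Mbps.
Capacity: 2 TiB = 17,592,186 Mb.
Recording time: 17,592,186 / 15.768 = 1,115,689 s ≈ 310 hours.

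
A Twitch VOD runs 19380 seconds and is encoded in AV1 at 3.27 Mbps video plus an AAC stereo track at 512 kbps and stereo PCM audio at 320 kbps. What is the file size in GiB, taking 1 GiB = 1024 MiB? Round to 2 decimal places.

9.25 GiB

Audio total: 512 + 320 = 832 kbps = 0.832 Mbps.
Total bitrate: 3.27 + 0.832 = 4.102 Mbps.
Stream data: 4.102 Mbps × 19380 s = 79496.8 Mb.
79,497 Mb = 9,937,095,000 bytes ÷ 1,073,741,824 = 9.255 GiB.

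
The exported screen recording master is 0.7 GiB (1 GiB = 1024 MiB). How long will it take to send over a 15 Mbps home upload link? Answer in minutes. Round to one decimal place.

6.7 minutes

File: 0.7 GiB = 6013.0 Mb.
At 15 Mbps: 6013.0 / 15 = 400.9 s ≈ 6.68 minutes.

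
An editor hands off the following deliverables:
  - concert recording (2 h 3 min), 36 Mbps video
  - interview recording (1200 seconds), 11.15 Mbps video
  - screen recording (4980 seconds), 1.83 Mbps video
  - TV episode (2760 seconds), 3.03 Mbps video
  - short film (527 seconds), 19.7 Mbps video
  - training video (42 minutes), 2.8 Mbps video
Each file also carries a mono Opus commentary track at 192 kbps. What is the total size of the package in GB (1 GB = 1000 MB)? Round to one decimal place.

Audio: 192 kbps = 0.192 Mbps.
concert recording: 36.192 Mbps × 7380 s = 267097.0 Mb
interview recording: 11.342 Mbps × 1200 s = 13610.4 Mb
screen recording: 2.022 Mbps × 4980 s = 10069.6 Mb
TV episode: 3.222 Mbps × 2760 s = 8892.7 Mb
short film: 19.892 Mbps × 527 s = 10483.1 Mb
training video: 2.992 Mbps × 2520 s = 7539.8 Mb
Total: 317692.6 Mb = 39711.6 MB.
= 39.71 GB.

39.7 GB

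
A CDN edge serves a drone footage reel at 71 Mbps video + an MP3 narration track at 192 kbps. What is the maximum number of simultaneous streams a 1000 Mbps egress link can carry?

14

Audio: 192 kbps = 0.192 Mbps.
Per-viewer media rate: 71.192 Mbps.
1000 Mbps = 1,000 Mbps; 1,000 / 71.192 = 14.05 → 14 viewers.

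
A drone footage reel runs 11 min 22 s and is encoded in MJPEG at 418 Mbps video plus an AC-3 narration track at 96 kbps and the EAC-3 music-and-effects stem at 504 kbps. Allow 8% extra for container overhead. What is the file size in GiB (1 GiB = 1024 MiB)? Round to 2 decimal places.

11 min 22 s = 682 s
Audio total: 96 + 504 = 600 kbps = 0.600 Mbps.
Total bitrate: 418 + 0.600 = 418.600 Mbps.
Stream data: 418.600 Mbps × 682 s = 285485.2 Mb.
With 8% container overhead: ×1.08.
308,324 Mb = 38,540,502,000 bytes ÷ 1,073,741,824 = 35.89 GiB.

35.89 GiB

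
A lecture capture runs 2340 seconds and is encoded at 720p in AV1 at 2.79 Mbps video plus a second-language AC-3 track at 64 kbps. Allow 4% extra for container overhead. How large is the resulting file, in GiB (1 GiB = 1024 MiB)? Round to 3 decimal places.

Audio: 64 kbps = 0.064 Mbps.
Total bitrate: 2.79 + 0.064 = 2.854 Mbps.
Stream data: 2.854 Mbps × 2340 s = 6678.4 Mb.
With 4% container overhead: ×1.04.
6,945 Mb = 868,186,800 bytes ÷ 1,073,741,824 = 0.8086 GiB.

0.809 GiB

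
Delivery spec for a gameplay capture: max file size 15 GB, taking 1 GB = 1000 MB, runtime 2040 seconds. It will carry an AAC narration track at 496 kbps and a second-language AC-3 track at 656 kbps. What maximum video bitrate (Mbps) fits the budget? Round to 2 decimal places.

57.67 Mbps

Budget: 15 GB = 120000.0 Mb.
Total bitrate budget: 120000.0 Mb / 2040 s = 58.824 Mbps.
Audio total: 496 + 656 = 1152 kbps = 1.152 Mbps.
Video: 58.824 − 1.152 = 57.672 Mbps.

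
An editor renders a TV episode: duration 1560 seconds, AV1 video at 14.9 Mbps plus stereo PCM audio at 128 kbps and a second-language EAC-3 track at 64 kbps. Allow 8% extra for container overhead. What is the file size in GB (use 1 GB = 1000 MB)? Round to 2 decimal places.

Audio total: 128 + 64 = 192 kbps = 0.192 Mbps.
Total bitrate: 14.9 + 0.192 = 15.092 Mbps.
Stream data: 15.092 Mbps × 1560 s = 23543.5 Mb.
With 8% container overhead: ×1.08.
25,427 Mb ÷ 8 = 3,178 MB → 3.178 GB.

3.18 GB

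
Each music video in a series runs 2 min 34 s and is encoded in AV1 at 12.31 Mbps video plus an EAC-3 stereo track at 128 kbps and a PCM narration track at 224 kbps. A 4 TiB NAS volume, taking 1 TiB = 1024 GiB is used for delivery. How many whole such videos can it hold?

18043

2 min 34 s = 154 s
Audio total: 128 + 224 = 352 kbps = 0.352 Mbps.
Total bitrate: 12.662 Mbps.
Per item: 12.662 Mbps × 154 s = 1,950 Mb = 243.7 MB.
Capacity: 4 TiB = 35,184,372 Mb; 18043.75 items → 18043 complete.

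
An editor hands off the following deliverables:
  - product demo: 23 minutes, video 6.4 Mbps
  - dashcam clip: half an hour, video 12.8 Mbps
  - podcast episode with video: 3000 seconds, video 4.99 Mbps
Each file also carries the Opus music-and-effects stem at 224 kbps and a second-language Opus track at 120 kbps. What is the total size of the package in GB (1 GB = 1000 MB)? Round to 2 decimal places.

Audio total: 224 + 120 = 344 kbps = 0.344 Mbps.
product demo: 6.744 Mbps × 1380 s = 9306.7 Mb
dashcam clip: 13.144 Mbps × 1800 s = 23659.2 Mb
podcast episode with video: 5.334 Mbps × 3000 s = 16002.0 Mb
Total: 48967.9 Mb = 6121.0 MB.
= 6.121 GB.

6.12 GB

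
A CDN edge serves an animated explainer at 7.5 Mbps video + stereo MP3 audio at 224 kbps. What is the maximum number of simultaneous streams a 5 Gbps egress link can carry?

Audio: 224 kbps = 0.224 Mbps.
Per-viewer media rate: 7.724 Mbps.
5 Gbps = 5,000 Mbps; 5,000 / 7.724 = 647.33 → 647 viewers.

647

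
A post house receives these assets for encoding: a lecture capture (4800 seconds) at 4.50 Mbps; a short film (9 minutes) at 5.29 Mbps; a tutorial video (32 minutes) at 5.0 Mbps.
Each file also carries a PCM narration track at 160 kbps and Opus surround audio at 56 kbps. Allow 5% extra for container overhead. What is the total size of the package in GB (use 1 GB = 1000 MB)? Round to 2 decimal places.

4.68 GB

Audio total: 160 + 56 = 216 kbps = 0.216 Mbps.
lecture capture: 4.716 Mbps × 4800 s × 1.05 = 23768.6 Mb
short film: 5.506 Mbps × 540 s × 1.05 = 3121.9 Mb
tutorial video: 5.216 Mbps × 1920 s × 1.05 = 10515.5 Mb
Total: 37406.0 Mb = 4675.7 MB.
= 4.676 GB.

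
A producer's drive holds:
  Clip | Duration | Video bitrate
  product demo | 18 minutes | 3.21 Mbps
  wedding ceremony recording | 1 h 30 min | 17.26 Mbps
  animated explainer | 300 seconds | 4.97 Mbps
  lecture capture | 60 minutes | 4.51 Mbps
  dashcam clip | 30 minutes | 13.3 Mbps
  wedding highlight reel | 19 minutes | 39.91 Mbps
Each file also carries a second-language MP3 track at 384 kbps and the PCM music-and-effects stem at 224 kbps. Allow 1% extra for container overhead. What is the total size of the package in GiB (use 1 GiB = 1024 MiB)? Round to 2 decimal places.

22.57 GiB

Audio total: 384 + 224 = 608 kbps = 0.608 Mbps.
product demo: 3.818 Mbps × 1080 s × 1.01 = 4164.7 Mb
wedding ceremony recording: 17.868 Mbps × 5400 s × 1.01 = 97452.1 Mb
animated explainer: 5.578 Mbps × 300 s × 1.01 = 1690.1 Mb
lecture capture: 5.118 Mbps × 3600 s × 1.01 = 18609.0 Mb
dashcam clip: 13.908 Mbps × 1800 s × 1.01 = 25284.7 Mb
wedding highlight reel: 40.518 Mbps × 1140 s × 1.01 = 46652.4 Mb
Total: 193853.1 Mb = 24231.6 MB.
= 22.57 GiB.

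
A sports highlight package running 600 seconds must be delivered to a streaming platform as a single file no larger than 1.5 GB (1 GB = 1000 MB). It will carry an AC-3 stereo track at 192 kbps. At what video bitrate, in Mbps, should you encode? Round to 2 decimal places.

Budget: 1.5 GB = 12000.0 Mb.
Total bitrate budget: 12000.0 Mb / 600 s = 20.000 Mbps.
Audio: 192 kbps = 0.192 Mbps.
Video: 20.000 − 0.192 = 19.808 Mbps.

19.81 Mbps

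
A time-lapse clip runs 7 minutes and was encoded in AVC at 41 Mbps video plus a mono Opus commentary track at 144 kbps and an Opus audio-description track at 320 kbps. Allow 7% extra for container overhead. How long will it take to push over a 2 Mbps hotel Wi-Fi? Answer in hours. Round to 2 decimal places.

2.59 hours

7 min = 420 s
Audio total: 144 + 320 = 464 kbps = 0.464 Mbps.
Total bitrate: 41.464 Mbps.
File: 41.464 Mbps × 420 s = 17414.9 Mb.
With 7% container overhead: ×1.07. → 18633.9 Mb.
At 2 Mbps: 18633.9 / 2 = 9317.0 s ≈ 2.59 hours.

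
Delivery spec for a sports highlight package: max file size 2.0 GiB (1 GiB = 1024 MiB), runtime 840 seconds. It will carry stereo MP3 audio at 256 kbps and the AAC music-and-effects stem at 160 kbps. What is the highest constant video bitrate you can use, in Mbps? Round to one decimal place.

Budget: 2.0 GiB = 17179.9 Mb.
Total bitrate budget: 17179.9 Mb / 840 s = 20.452 Mbps.
Audio total: 256 + 160 = 416 kbps = 0.416 Mbps.
Video: 20.452 − 0.416 = 20.036 Mbps.

20.0 Mbps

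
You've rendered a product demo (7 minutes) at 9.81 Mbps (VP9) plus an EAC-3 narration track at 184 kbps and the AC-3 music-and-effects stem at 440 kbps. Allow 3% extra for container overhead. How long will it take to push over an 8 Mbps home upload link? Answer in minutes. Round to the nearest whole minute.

9 minutes

7 min = 420 s
Audio total: 184 + 440 = 624 kbps = 0.624 Mbps.
Total bitrate: 10.434 Mbps.
File: 10.434 Mbps × 420 s = 4382.3 Mb.
With 3% container overhead: ×1.03. → 4513.7 Mb.
At 8 Mbps: 4513.7 / 8 = 564.2 s ≈ 9.4 minutes.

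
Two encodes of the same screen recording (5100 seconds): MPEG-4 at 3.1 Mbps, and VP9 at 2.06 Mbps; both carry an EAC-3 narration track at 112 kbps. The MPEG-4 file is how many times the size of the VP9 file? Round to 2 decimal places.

Audio: 112 kbps = 0.112 Mbps.
MPEG-4: 3.212 Mbps × 5100 s = 16381.2 Mb = 1.907 GiB.
VP9: 2.172 Mbps × 5100 s = 11077.2 Mb = 1.290 GiB.
Ratio: 1.907 / 1.290 = 1.479.

1.48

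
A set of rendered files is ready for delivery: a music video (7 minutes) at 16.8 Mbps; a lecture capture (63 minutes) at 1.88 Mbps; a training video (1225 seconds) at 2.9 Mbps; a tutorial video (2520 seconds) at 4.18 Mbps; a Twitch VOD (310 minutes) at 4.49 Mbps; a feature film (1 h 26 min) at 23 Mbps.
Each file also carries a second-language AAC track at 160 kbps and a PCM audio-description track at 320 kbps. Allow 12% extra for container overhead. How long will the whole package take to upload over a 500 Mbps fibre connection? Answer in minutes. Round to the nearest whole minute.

9 minutes

Audio total: 160 + 320 = 480 kbps = 0.480 Mbps.
music video: 17.280 Mbps × 420 s × 1.12 = 8128.5 Mb
lecture capture: 2.360 Mbps × 3780 s × 1.12 = 9991.3 Mb
training video: 3.380 Mbps × 1225 s × 1.12 = 4637.4 Mb
tutorial video: 4.660 Mbps × 2520 s × 1.12 = 13152.4 Mb
Twitch VOD: 4.970 Mbps × 18600 s × 1.12 = 103535.0 Mb
feature film: 23.480 Mbps × 5160 s × 1.12 = 135695.6 Mb
Total: 275140.2 Mb = 34392.5 MB.
At 500 Mbps: 275140.2 / 500 = 550 s ≈ 9.17 minutes.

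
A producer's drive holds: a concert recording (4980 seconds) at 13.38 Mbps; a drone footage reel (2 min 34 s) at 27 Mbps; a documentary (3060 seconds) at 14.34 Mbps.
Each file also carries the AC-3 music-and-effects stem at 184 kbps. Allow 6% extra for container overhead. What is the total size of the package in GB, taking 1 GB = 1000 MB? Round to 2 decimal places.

15.39 GB

Audio: 184 kbps = 0.184 Mbps.
concert recording: 13.564 Mbps × 4980 s × 1.06 = 71601.6 Mb
drone footage reel: 27.184 Mbps × 154 s × 1.06 = 4437.5 Mb
documentary: 14.524 Mbps × 3060 s × 1.06 = 47110.0 Mb
Total: 123149.2 Mb = 15393.7 MB.
= 15.39 GB.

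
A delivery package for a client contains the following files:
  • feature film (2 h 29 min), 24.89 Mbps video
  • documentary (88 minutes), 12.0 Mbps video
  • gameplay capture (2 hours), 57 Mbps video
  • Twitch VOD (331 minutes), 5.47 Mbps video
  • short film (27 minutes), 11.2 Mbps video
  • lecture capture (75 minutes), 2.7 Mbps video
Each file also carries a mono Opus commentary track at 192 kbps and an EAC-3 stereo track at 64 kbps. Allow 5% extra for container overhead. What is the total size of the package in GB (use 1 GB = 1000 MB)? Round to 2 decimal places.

111.21 GB

Audio total: 192 + 64 = 256 kbps = 0.256 Mbps.
feature film: 25.146 Mbps × 8940 s × 1.05 = 236045.5 Mb
documentary: 12.256 Mbps × 5280 s × 1.05 = 67947.3 Mb
gameplay capture: 57.256 Mbps × 7200 s × 1.05 = 432855.4 Mb
Twitch VOD: 5.726 Mbps × 19860 s × 1.05 = 119404.3 Mb
short film: 11.456 Mbps × 1620 s × 1.05 = 19486.7 Mb
lecture capture: 2.956 Mbps × 4500 s × 1.05 = 13967.1 Mb
Total: 889706.2 Mb = 111213.3 MB.
= 111.2 GB.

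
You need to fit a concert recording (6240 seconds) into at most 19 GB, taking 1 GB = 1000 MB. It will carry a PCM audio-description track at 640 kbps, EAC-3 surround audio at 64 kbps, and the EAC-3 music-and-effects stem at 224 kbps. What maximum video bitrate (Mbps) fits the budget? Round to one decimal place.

Budget: 19 GB = 152000.0 Mb.
Total bitrate budget: 152000.0 Mb / 6240 s = 24.359 Mbps.
Audio total: 640 + 64 + 224 = 928 kbps = 0.928 Mbps.
Video: 24.359 − 0.928 = 23.431 Mbps.

23.4 Mbps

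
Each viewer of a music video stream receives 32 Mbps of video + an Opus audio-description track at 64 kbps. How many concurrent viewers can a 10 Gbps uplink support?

311

Audio: 64 kbps = 0.064 Mbps.
Per-viewer media rate: 32.064 Mbps.
10 Gbps = 10,000 Mbps; 10,000 / 32.064 = 311.88 → 311 viewers.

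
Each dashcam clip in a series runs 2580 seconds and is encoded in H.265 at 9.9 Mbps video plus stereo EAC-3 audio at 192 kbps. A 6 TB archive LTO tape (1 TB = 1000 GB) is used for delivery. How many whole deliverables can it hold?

Audio: 192 kbps = 0.192 Mbps.
Total bitrate: 10.092 Mbps.
Per item: 10.092 Mbps × 2580 s = 26,037 Mb = 3,255 MB.
Capacity: 6 TB = 48,000,000 Mb; 1843.50 items → 1843 complete.

1843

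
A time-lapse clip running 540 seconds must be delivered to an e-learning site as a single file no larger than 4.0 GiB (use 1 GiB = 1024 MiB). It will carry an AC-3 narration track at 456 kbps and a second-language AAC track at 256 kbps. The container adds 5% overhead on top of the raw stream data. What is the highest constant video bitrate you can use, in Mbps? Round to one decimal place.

59.9 Mbps

Budget: 4.0 GiB = 34359.7 Mb.
Stream payload after overhead: 34359.7 / 1.05 = 32723.6 Mb.
Total bitrate budget: 32723.6 Mb / 540 s = 60.599 Mbps.
Audio total: 456 + 256 = 712 kbps = 0.712 Mbps.
Video: 60.599 − 0.712 = 59.887 Mbps.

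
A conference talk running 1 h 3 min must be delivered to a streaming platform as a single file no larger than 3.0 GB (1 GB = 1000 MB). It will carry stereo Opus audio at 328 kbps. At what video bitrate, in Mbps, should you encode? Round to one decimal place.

6.0 Mbps

Budget: 3.0 GB = 24000.0 Mb.
1 h 3 min = 63 min = 3780 s
Total bitrate budget: 24000.0 Mb / 3780 s = 6.349 Mbps.
Audio: 328 kbps = 0.328 Mbps.
Video: 6.349 − 0.328 = 6.021 Mbps.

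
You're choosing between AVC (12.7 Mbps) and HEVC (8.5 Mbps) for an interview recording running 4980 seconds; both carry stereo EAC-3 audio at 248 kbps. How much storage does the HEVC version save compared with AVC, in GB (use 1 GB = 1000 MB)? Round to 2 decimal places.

Audio: 248 kbps = 0.248 Mbps.
AVC: 12.948 Mbps × 4980 s = 64481.0 Mb = 8.060 GB.
HEVC: 8.748 Mbps × 4980 s = 43565.0 Mb = 5.446 GB.
Saving: 8.060 − 5.446 = 2.615 GB.

2.61 GB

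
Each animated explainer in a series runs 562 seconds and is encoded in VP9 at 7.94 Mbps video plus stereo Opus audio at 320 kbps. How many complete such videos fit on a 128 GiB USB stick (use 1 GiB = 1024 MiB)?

236

Audio: 320 kbps = 0.320 Mbps.
Total bitrate: 8.260 Mbps.
Per item: 8.260 Mbps × 562 s = 4,642 Mb = 580.3 MB.
Capacity: 128 GiB = 1,099,512 Mb; 236.86 items → 236 complete.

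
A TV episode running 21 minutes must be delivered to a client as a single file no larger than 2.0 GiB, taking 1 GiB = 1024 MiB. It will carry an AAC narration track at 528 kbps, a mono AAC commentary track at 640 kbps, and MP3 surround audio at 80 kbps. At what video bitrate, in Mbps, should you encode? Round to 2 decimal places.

Budget: 2.0 GiB = 17179.9 Mb.
21 min = 1260 s
Total bitrate budget: 17179.9 Mb / 1260 s = 13.635 Mbps.
Audio total: 528 + 640 + 80 = 1248 kbps = 1.248 Mbps.
Video: 13.635 − 1.248 = 12.387 Mbps.

12.39 Mbps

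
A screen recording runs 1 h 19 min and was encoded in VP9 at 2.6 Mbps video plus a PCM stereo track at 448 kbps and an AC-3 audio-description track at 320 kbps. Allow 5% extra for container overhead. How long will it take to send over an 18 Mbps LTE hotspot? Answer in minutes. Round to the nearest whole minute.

1 h 19 min = 79 min = 4740 s
Audio total: 448 + 320 = 768 kbps = 0.768 Mbps.
Total bitrate: 3.368 Mbps.
File: 3.368 Mbps × 4740 s = 15964.3 Mb.
With 5% container overhead: ×1.05. → 16762.5 Mb.
At 18 Mbps: 16762.5 / 18 = 931.3 s ≈ 15.5 minutes.

16 minutes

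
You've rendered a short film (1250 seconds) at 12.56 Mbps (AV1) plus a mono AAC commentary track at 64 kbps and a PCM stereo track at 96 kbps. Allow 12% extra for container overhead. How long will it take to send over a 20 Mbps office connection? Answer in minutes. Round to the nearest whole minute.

Audio total: 64 + 96 = 160 kbps = 0.160 Mbps.
Total bitrate: 12.720 Mbps.
File: 12.720 Mbps × 1250 s = 15900.0 Mb.
With 12% container overhead: ×1.12. → 17808.0 Mb.
At 20 Mbps: 17808.0 / 20 = 890.4 s ≈ 14.8 minutes.

15 minutes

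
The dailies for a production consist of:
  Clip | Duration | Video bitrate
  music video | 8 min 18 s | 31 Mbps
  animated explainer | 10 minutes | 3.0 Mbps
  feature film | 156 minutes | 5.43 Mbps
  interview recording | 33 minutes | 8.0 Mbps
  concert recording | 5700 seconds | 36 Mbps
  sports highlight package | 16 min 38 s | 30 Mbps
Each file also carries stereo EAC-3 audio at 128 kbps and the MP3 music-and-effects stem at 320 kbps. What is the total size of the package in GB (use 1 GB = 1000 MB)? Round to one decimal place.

Audio total: 128 + 320 = 448 kbps = 0.448 Mbps.
music video: 31.448 Mbps × 498 s = 15661.1 Mb
animated explainer: 3.448 Mbps × 600 s = 2068.8 Mb
feature film: 5.878 Mbps × 9360 s = 55018.1 Mb
interview recording: 8.448 Mbps × 1980 s = 16727.0 Mb
concert recording: 36.448 Mbps × 5700 s = 207753.6 Mb
sports highlight package: 30.448 Mbps × 998 s = 30387.1 Mb
Total: 327615.7 Mb = 40952.0 MB.
= 40.95 GB.

41.0 GB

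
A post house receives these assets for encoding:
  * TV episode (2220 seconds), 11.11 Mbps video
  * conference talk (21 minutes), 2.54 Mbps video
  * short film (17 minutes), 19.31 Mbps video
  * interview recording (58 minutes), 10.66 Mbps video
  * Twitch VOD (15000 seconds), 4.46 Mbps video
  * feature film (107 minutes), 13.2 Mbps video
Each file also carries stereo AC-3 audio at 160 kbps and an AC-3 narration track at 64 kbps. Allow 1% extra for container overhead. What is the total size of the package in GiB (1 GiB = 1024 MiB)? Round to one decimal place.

Audio total: 160 + 64 = 224 kbps = 0.224 Mbps.
TV episode: 11.334 Mbps × 2220 s × 1.01 = 25413.1 Mb
conference talk: 2.764 Mbps × 1260 s × 1.01 = 3517.5 Mb
short film: 19.534 Mbps × 1020 s × 1.01 = 20123.9 Mb
interview recording: 10.884 Mbps × 3480 s × 1.01 = 38255.1 Mb
Twitch VOD: 4.684 Mbps × 15000 s × 1.01 = 70962.6 Mb
feature film: 13.424 Mbps × 6420 s × 1.01 = 87043.9 Mb
Total: 245316.1 Mb = 30664.5 MB.
= 28.56 GiB.

28.6 GiB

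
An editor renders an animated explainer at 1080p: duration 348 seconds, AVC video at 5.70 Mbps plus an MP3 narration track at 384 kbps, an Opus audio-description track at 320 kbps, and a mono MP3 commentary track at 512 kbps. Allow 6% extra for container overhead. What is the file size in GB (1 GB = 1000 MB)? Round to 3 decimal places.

Audio total: 384 + 320 + 512 = 1216 kbps = 1.216 Mbps.
Total bitrate: 5.70 + 1.216 = 6.916 Mbps.
Stream data: 6.916 Mbps × 348 s = 2406.8 Mb.
With 6% container overhead: ×1.06.
2,551 Mb ÷ 8 = 318.9 MB → 0.3189 GB.

0.319 GB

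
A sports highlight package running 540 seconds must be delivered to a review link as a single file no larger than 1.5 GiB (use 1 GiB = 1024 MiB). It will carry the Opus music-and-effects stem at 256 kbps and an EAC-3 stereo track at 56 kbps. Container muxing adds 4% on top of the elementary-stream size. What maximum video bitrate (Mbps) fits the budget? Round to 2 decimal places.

Budget: 1.5 GiB = 12884.9 Mb.
Stream payload after overhead: 12884.9 / 1.04 = 12389.3 Mb.
Total bitrate budget: 12389.3 Mb / 540 s = 22.943 Mbps.
Audio total: 256 + 56 = 312 kbps = 0.312 Mbps.
Video: 22.943 − 0.312 = 22.631 Mbps.

22.63 Mbps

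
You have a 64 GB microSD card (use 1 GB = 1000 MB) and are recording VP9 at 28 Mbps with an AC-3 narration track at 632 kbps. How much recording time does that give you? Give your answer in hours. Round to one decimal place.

Audio: 632 kbps = 0.632 Mbps.
Total bitrate: 28 + 0.632 = 28.632 Mbps.
Capacity: 64 GB = 512,000 Mb.
Recording time: 512,000 / 28.632 = 17,882 s ≈ 4.97 hours.

5.0 hours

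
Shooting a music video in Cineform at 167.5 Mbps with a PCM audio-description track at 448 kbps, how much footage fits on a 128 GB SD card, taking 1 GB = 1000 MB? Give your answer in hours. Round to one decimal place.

Audio: 448 kbps = 0.448 Mbps.
Total bitrate: 167.5 + 0.448 = 167.948 Mbps.
Capacity: 128 GB = 1,024,000 Mb.
Recording time: 1,024,000 / 167.948 = 6,097 s ≈ 1.69 hours.

1.7 hours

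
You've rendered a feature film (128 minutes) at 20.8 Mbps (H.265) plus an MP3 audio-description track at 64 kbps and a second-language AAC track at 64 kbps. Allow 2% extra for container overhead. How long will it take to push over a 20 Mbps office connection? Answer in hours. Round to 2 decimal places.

128 min = 7680 s
Audio total: 64 + 64 = 128 kbps = 0.128 Mbps.
Total bitrate: 20.928 Mbps.
File: 20.928 Mbps × 7680 s = 160727.0 Mb.
With 2% container overhead: ×1.02. → 163941.6 Mb.
At 20 Mbps: 163941.6 / 20 = 8197.1 s ≈ 2.28 hours.

2.28 hours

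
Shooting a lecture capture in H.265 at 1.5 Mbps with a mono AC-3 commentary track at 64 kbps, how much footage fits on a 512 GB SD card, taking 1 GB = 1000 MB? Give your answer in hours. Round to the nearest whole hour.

727 hours

Audio: 64 kbps = 0.064 Mbps.
Total bitrate: 1.5 + 0.064 = 1.564 Mbps.
Capacity: 512 GB = 4,096,000 Mb.
Recording time: 4,096,000 / 1.564 = 2,618,926 s ≈ 727 hours.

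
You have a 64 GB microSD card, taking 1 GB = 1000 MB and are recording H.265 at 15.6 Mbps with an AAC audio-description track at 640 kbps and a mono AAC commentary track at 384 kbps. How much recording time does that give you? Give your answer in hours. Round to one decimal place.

8.6 hours

Audio total: 640 + 384 = 1024 kbps = 1.024 Mbps.
Total bitrate: 15.6 + 1.024 = 16.624 Mbps.
Capacity: 64 GB = 512,000 Mb.
Recording time: 512,000 / 16.624 = 30,799 s ≈ 8.56 hours.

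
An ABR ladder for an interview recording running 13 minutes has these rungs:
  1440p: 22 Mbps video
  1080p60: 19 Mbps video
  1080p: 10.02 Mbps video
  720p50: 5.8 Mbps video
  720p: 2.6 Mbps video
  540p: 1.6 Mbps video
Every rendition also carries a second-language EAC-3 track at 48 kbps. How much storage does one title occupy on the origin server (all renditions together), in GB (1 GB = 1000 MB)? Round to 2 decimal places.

5.98 GB

13 min = 780 s
Audio: 48 kbps = 0.048 Mbps.
Sum of rendition bitrates: (22+0.048) + (19+0.048) + (10.02+0.048) + (5.8+0.048) + (2.6+0.048) + (1.6+0.048) = 61.308 Mbps.
× 780 s = 47,820 Mb = 5,978 MB = 5.978 GB.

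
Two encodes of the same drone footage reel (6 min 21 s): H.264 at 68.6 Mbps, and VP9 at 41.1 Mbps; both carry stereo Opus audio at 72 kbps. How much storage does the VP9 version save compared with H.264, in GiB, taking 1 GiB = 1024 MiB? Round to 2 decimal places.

1.22 GiB

6 min 21 s = 381 s
Audio: 72 kbps = 0.072 Mbps.
H.264: 68.672 Mbps × 381 s = 26164.0 Mb = 3.046 GiB.
VP9: 41.172 Mbps × 381 s = 15686.5 Mb = 1.826 GiB.
Saving: 3.046 − 1.826 = 1.220 GiB.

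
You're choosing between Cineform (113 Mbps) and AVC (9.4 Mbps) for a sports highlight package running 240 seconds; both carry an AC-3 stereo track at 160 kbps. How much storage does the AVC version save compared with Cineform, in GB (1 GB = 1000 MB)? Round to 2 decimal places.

3.11 GB

Audio: 160 kbps = 0.160 Mbps.
Cineform: 113.160 Mbps × 240 s = 27158.4 Mb = 3.395 GB.
AVC: 9.560 Mbps × 240 s = 2294.4 Mb = 0.287 GB.
Saving: 3.395 − 0.287 = 3.108 GB.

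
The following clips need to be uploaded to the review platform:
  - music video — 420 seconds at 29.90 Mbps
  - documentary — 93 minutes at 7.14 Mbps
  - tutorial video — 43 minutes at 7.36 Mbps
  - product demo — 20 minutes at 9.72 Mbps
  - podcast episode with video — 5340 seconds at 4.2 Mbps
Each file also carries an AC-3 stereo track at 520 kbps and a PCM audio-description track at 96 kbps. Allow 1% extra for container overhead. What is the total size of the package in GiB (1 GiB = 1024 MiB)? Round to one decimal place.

13.5 GiB

Audio total: 520 + 96 = 616 kbps = 0.616 Mbps.
music video: 30.516 Mbps × 420 s × 1.01 = 12944.9 Mb
documentary: 7.756 Mbps × 5580 s × 1.01 = 43711.3 Mb
tutorial video: 7.976 Mbps × 2580 s × 1.01 = 20783.9 Mb
product demo: 10.336 Mbps × 1200 s × 1.01 = 12527.2 Mb
podcast episode with video: 4.816 Mbps × 5340 s × 1.01 = 25974.6 Mb
Total: 115941.9 Mb = 14492.7 MB.
= 13.50 GiB.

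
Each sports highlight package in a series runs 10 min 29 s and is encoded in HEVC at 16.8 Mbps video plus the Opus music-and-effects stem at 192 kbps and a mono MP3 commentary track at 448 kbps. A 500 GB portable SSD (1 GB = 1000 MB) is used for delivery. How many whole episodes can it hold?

10 min 29 s = 629 s
Audio total: 192 + 448 = 640 kbps = 0.640 Mbps.
Total bitrate: 17.440 Mbps.
Per item: 17.440 Mbps × 629 s = 10,970 Mb = 1,371 MB.
Capacity: 500 GB = 4,000,000 Mb; 364.64 items → 364 complete.

364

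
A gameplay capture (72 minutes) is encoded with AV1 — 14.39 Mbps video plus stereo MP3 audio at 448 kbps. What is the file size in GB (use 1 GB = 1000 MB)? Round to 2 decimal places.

8.01 GB

72 min = 4320 s
Audio: 448 kbps = 0.448 Mbps.
Total bitrate: 14.39 + 0.448 = 14.838 Mbps.
Stream data: 14.838 Mbps × 4320 s = 64100.2 Mb.
64,100 Mb ÷ 8 = 8,013 MB → 8.013 GB.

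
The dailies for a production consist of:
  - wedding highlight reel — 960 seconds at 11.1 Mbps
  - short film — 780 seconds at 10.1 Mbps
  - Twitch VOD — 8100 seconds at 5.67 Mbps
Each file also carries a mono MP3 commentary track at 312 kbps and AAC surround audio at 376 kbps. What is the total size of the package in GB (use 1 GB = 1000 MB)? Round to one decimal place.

Audio total: 312 + 376 = 688 kbps = 0.688 Mbps.
wedding highlight reel: 11.788 Mbps × 960 s = 11316.5 Mb
short film: 10.788 Mbps × 780 s = 8414.6 Mb
Twitch VOD: 6.358 Mbps × 8100 s = 51499.8 Mb
Total: 71230.9 Mb = 8903.9 MB.
= 8.904 GB.

8.9 GB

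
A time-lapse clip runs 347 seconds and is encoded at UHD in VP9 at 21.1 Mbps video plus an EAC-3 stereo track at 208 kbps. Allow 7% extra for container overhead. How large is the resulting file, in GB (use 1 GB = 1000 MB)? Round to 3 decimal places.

0.989 GB

Audio: 208 kbps = 0.208 Mbps.
Total bitrate: 21.1 + 0.208 = 21.308 Mbps.
Stream data: 21.308 Mbps × 347 s = 7393.9 Mb.
With 7% container overhead: ×1.07.
7,911 Mb ÷ 8 = 988.9 MB → 0.9889 GB.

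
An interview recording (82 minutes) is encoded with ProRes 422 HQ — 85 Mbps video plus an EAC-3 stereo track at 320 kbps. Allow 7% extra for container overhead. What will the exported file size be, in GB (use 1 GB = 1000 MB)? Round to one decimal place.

82 min = 4920 s
Audio: 320 kbps = 0.320 Mbps.
Total bitrate: 85 + 0.320 = 85.320 Mbps.
Stream data: 85.320 Mbps × 4920 s = 419774.4 Mb.
With 7% container overhead: ×1.07.
449,159 Mb ÷ 8 = 56,145 MB → 56.14 GB.

56.1 GB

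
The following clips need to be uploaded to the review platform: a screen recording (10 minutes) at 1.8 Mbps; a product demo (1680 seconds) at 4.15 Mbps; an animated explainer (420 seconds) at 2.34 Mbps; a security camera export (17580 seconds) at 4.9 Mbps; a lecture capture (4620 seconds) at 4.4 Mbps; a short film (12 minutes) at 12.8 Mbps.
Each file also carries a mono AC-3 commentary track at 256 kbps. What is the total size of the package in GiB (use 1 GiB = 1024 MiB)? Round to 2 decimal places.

15.28 GiB

Audio: 256 kbps = 0.256 Mbps.
screen recording: 2.056 Mbps × 600 s = 1233.6 Mb
product demo: 4.406 Mbps × 1680 s = 7402.1 Mb
animated explainer: 2.596 Mbps × 420 s = 1090.3 Mb
security camera export: 5.156 Mbps × 17580 s = 90642.5 Mb
lecture capture: 4.656 Mbps × 4620 s = 21510.7 Mb
short film: 13.056 Mbps × 720 s = 9400.3 Mb
Total: 131279.5 Mb = 16409.9 MB.
= 15.28 GiB.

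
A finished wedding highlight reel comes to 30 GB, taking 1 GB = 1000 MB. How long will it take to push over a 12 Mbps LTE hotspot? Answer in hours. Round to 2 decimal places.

File: 30 GB = 240000.0 Mb.
At 12 Mbps: 240000.0 / 12 = 20000.0 s ≈ 5.56 hours.

5.56 hours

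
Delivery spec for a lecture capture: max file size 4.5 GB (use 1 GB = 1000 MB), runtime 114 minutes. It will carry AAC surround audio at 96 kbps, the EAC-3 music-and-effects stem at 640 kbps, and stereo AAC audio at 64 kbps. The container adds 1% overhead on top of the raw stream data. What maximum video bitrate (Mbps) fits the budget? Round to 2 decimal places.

4.41 Mbps

Budget: 4.5 GB = 36000.0 Mb.
Stream payload after overhead: 36000.0 / 1.01 = 35643.6 Mb.
114 min = 6840 s
Total bitrate budget: 35643.6 Mb / 6840 s = 5.211 Mbps.
Audio total: 96 + 640 + 64 = 800 kbps = 0.800 Mbps.
Video: 5.211 − 0.800 = 4.411 Mbps.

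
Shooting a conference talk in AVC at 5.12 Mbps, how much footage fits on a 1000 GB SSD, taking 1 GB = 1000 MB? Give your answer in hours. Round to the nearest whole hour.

434 hours

Capacity: 1000 GB = 8,000,000 Mb.
Recording time: 8,000,000 / 5.120 = 1,562,500 s ≈ 434 hours.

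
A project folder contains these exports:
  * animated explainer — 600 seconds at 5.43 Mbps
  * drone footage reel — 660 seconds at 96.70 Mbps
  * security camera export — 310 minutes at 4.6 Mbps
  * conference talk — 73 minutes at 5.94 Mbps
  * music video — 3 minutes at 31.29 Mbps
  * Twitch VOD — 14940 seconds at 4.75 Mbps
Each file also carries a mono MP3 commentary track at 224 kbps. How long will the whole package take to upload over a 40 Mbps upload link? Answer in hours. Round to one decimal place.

1.8 hours

Audio: 224 kbps = 0.224 Mbps.
animated explainer: 5.654 Mbps × 600 s = 3392.4 Mb
drone footage reel: 96.924 Mbps × 660 s = 63969.8 Mb
security camera export: 4.824 Mbps × 18600 s = 89726.4 Mb
conference talk: 6.164 Mbps × 4380 s = 26998.3 Mb
music video: 31.514 Mbps × 180 s = 5672.5 Mb
Twitch VOD: 4.974 Mbps × 14940 s = 74311.6 Mb
Total: 264071.0 Mb = 33008.9 MB.
At 40 Mbps: 264071.0 / 40 = 6602 s ≈ 1.83 hours.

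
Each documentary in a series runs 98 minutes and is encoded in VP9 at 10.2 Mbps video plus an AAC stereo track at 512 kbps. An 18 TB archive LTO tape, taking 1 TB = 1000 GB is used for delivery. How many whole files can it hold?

2286

98 min = 5880 s
Audio: 512 kbps = 0.512 Mbps.
Total bitrate: 10.712 Mbps.
Per item: 10.712 Mbps × 5880 s = 62,987 Mb = 7,873 MB.
Capacity: 18 TB = 144,000,000 Mb; 2286.20 items → 2286 complete.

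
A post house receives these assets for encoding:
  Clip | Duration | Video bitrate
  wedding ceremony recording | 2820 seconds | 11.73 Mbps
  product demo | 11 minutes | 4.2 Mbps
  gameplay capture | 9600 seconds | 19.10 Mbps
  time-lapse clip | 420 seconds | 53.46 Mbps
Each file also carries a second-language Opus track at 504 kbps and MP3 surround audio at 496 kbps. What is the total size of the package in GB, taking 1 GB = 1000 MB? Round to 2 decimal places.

31.90 GB

Audio total: 504 + 496 = 1000 kbps = 1.000 Mbps.
wedding ceremony recording: 12.730 Mbps × 2820 s = 35898.6 Mb
product demo: 5.200 Mbps × 660 s = 3432.0 Mb
gameplay capture: 20.100 Mbps × 9600 s = 192960.0 Mb
time-lapse clip: 54.460 Mbps × 420 s = 22873.2 Mb
Total: 255163.8 Mb = 31895.5 MB.
= 31.90 GB.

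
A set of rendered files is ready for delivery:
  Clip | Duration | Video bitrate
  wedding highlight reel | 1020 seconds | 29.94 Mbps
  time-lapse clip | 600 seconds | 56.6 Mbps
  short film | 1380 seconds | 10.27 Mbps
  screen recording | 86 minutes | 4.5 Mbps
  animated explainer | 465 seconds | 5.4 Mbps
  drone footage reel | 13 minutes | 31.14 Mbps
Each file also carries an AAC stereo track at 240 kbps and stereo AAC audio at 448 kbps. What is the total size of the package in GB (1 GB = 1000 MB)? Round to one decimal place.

16.9 GB

Audio total: 240 + 448 = 688 kbps = 0.688 Mbps.
wedding highlight reel: 30.628 Mbps × 1020 s = 31240.6 Mb
time-lapse clip: 57.288 Mbps × 600 s = 34372.8 Mb
short film: 10.958 Mbps × 1380 s = 15122.0 Mb
screen recording: 5.188 Mbps × 5160 s = 26770.1 Mb
animated explainer: 6.088 Mbps × 465 s = 2830.9 Mb
drone footage reel: 31.828 Mbps × 780 s = 24825.8 Mb
Total: 135162.2 Mb = 16895.3 MB.
= 16.90 GB.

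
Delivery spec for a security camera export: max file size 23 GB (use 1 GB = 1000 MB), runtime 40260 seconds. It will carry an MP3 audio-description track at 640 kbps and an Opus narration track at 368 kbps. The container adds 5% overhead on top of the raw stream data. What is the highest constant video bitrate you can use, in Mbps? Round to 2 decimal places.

3.34 Mbps

Budget: 23 GB = 184000.0 Mb.
Stream payload after overhead: 184000.0 / 1.05 = 175238.1 Mb.
Total bitrate budget: 175238.1 Mb / 40260 s = 4.353 Mbps.
Audio total: 640 + 368 = 1008 kbps = 1.008 Mbps.
Video: 4.353 − 1.008 = 3.345 Mbps.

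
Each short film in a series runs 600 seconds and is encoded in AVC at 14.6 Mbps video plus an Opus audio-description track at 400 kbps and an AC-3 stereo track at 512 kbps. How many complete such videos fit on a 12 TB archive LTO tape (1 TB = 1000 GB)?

Audio total: 400 + 512 = 912 kbps = 0.912 Mbps.
Total bitrate: 15.512 Mbps.
Per item: 15.512 Mbps × 600 s = 9,307 Mb = 1,163 MB.
Capacity: 12 TB = 96,000,000 Mb; 10314.60 items → 10314 complete.

10314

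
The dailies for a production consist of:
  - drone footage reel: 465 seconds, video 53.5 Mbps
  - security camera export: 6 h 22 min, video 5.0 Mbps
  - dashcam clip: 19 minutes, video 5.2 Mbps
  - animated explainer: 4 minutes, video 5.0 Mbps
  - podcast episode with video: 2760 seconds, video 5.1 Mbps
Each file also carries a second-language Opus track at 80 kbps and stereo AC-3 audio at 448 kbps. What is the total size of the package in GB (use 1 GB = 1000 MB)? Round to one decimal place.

Audio total: 80 + 448 = 528 kbps = 0.528 Mbps.
drone footage reel: 54.028 Mbps × 465 s = 25123.0 Mb
security camera export: 5.528 Mbps × 22920 s = 126701.8 Mb
dashcam clip: 5.728 Mbps × 1140 s = 6529.9 Mb
animated explainer: 5.528 Mbps × 240 s = 1326.7 Mb
podcast episode with video: 5.628 Mbps × 2760 s = 15533.3 Mb
Total: 175214.7 Mb = 21901.8 MB.
= 21.90 GB.

21.9 GB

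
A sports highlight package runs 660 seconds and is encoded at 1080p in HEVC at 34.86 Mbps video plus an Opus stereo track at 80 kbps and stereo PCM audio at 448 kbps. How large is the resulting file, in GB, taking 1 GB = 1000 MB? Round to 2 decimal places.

Audio total: 80 + 448 = 528 kbps = 0.528 Mbps.
Total bitrate: 34.86 + 0.528 = 35.388 Mbps.
Stream data: 35.388 Mbps × 660 s = 23356.1 Mb.
23,356 Mb ÷ 8 = 2,920 MB → 2.920 GB.

2.92 GB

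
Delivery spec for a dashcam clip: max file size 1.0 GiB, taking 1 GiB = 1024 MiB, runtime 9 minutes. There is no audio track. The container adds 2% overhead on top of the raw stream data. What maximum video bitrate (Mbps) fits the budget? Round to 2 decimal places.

15.60 Mbps

Budget: 1.0 GiB = 8589.9 Mb.
Stream payload after overhead: 8589.9 / 1.02 = 8421.5 Mb.
9 min = 540 s
Total bitrate budget: 8421.5 Mb / 540 s = 15.595 Mbps.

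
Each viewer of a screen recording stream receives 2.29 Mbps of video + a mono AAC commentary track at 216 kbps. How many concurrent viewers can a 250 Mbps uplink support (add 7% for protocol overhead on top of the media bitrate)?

Audio: 216 kbps = 0.216 Mbps.
Per-viewer media rate: 2.506 Mbps.
On the wire with 7% overhead: 2.681 Mbps.
250 Mbps = 250.0 Mbps; 250.0 / 2.681 = 93.23 → 93 viewers.

93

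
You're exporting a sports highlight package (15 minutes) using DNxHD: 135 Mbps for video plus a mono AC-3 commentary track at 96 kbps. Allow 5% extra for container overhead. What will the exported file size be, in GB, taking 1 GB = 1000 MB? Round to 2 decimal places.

15 min = 900 s
Audio: 96 kbps = 0.096 Mbps.
Total bitrate: 135 + 0.096 = 135.096 Mbps.
Stream data: 135.096 Mbps × 900 s = 121586.4 Mb.
With 5% container overhead: ×1.05.
127,666 Mb ÷ 8 = 15,958 MB → 15.96 GB.

15.96 GB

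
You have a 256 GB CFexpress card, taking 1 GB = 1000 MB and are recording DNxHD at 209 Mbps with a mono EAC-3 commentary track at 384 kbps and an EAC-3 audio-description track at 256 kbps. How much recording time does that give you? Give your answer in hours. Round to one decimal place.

2.7 hours

Audio total: 384 + 256 = 640 kbps = 0.640 Mbps.
Total bitrate: 209 + 0.640 = 209.640 Mbps.
Capacity: 256 GB = 2,048,000 Mb.
Recording time: 2,048,000 / 209.640 = 9,769 s ≈ 2.71 hours.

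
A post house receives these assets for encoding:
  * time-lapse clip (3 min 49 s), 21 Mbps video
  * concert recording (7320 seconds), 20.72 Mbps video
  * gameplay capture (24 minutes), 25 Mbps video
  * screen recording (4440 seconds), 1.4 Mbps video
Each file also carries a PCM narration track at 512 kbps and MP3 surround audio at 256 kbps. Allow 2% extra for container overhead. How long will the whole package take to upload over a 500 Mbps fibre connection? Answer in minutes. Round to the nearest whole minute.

Audio total: 512 + 256 = 768 kbps = 0.768 Mbps.
time-lapse clip: 21.768 Mbps × 229 s × 1.02 = 5084.6 Mb
concert recording: 21.488 Mbps × 7320 s × 1.02 = 160438.0 Mb
gameplay capture: 25.768 Mbps × 1440 s × 1.02 = 37848.0 Mb
screen recording: 2.168 Mbps × 4440 s × 1.02 = 9818.4 Mb
Total: 213189.0 Mb = 26648.6 MB.
At 500 Mbps: 213189.0 / 500 = 426 s ≈ 7.11 minutes.

7 minutes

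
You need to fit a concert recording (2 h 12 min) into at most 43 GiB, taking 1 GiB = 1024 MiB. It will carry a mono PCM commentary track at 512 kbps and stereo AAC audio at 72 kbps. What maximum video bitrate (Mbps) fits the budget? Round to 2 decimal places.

Budget: 43 GiB = 369367.2 Mb.
2 h 12 min = 132 min = 7920 s
Total bitrate budget: 369367.2 Mb / 7920 s = 46.637 Mbps.
Audio total: 512 + 72 = 584 kbps = 0.584 Mbps.
Video: 46.637 − 0.584 = 46.053 Mbps.

46.05 Mbps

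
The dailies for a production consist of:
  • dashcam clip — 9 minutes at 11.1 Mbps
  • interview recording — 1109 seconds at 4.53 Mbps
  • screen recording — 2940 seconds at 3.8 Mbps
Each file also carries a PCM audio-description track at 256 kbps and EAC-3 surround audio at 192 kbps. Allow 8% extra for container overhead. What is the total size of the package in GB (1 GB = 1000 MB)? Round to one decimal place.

3.3 GB

Audio total: 256 + 192 = 448 kbps = 0.448 Mbps.
dashcam clip: 11.548 Mbps × 540 s × 1.08 = 6734.8 Mb
interview recording: 4.978 Mbps × 1109 s × 1.08 = 5962.3 Mb
screen recording: 4.248 Mbps × 2940 s × 1.08 = 13488.2 Mb
Total: 26185.3 Mb = 3273.2 MB.
= 3.273 GB.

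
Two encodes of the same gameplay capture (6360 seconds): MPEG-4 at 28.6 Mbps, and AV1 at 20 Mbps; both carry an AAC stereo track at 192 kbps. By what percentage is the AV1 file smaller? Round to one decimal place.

29.9%

Audio: 192 kbps = 0.192 Mbps.
MPEG-4: 28.792 Mbps × 6360 s = 183117.1 Mb = 21.318 GiB.
AV1: 20.192 Mbps × 6360 s = 128421.1 Mb = 14.950 GiB.
Reduction: (1 − 14.950/21.318) × 100 = 29.87%.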